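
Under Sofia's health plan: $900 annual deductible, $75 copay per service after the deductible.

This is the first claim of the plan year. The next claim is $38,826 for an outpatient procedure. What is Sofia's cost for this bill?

The full $900 deductible is still open; $900 of this bill applies to it.
The remaining $37,926 (= $38,826 − $900) moves to the copay.
Copay on this service: $75.
Patient responsibility: $900 + $75 = $975.

$975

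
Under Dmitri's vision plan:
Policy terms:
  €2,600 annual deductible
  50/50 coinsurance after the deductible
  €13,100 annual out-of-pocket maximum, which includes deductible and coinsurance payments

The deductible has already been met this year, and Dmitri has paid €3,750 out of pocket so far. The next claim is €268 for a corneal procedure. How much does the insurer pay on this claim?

€134

With the deductible met, the entire €268 is subject to coinsurance.
Member's 50% share of €268 is €134.
Cumulative spending €3,750 + €134 = €3,884 stays under the €13,100 maximum.
Insurer pays the balance: €268 − €134 = €134.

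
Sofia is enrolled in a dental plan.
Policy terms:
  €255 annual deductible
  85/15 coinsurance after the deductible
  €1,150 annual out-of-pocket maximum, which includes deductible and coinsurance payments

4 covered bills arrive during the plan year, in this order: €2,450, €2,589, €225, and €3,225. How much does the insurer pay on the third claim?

Claim 1 (€2,450): deductible takes €255, €2,195 remains; patient's 15% is €329.25. Patient owes €584.25 (running OOP €584.25). Plan pays €2,450 − €584.25 = €1,865.75.
Claim 2 (€2,589): deductible already satisfied, so patient's share is 15% × €2,589 = €388.35. Patient owes €388.35 (running OOP €972.60). Plan pays €2,589 − €388.35 = €2,200.65.
Claim 3 (€225): deductible met; 15% of €225 = €33.75. Patient owes €33.75 (running OOP €1,006.35). Plan pays €225 − €33.75 = €191.25.

€191.25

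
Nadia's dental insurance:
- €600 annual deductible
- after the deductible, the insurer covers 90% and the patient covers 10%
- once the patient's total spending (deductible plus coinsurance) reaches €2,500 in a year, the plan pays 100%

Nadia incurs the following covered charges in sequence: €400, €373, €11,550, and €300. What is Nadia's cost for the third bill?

#1 (€400): all of it applies to the deductible. Patient pays €400; OOP now €400.
#2 (€373): €200 to deductible, leaving €173; patient's 10% is €17.30. Patient pays €217.30; OOP now €617.30.
#3 (€11,550): deductible already satisfied, so patient's share is 10% × €11,550 = €1,155. Patient owes €1,155 (running OOP €1,772.30).

€1,155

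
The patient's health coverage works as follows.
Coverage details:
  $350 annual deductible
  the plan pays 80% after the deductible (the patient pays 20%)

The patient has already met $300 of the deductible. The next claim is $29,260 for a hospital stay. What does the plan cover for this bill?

Remaining deductible: $350 − $300 = $50.
After the $50 deductible portion, $29,260 − $50 = $29,210 is subject to coinsurance.
20% of $29,210 = $5,842 falls to the patient.
So the patient owes $50 + $5,842 = $5,892.
Insurer pays the balance: $29,260 − $5,892 = $23,368.

$23,368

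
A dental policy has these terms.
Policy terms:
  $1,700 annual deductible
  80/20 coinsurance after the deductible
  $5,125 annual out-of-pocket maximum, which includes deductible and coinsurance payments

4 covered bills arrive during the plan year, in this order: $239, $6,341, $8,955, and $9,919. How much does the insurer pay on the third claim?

$7,164

Bill 1, $239: entire amount goes to the deductible. Patient pays $239; OOP now $239. Insurer: $239 − $239 = $0.
Bill 2, $6,341: $1,461 to deductible, leaving $4,880; coinsurance $4,880 × 20% = $976. Patient pays $2,437; OOP now $2,676. Plan pays $6,341 − $2,437 = $3,904.
Bill 3, $8,955: 20% coinsurance on $8,955 = $1,791. Patient owes $1,791 (running OOP $4,467). Insurer: $8,955 − $1,791 = $7,164.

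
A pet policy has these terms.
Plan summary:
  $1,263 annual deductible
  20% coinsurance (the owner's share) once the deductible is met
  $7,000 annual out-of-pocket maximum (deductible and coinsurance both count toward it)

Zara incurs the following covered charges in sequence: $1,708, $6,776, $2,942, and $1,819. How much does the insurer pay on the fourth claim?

#1 ($1,708): $1,263 finishes the deductible; $445 goes to coinsurance; owner's 20% is $89. Owner pays $1,352; OOP now $1,352. Insurer: $1,708 − $1,352 = $356.
#2 ($6,776): deductible already satisfied, so owner's share is 20% × $6,776 = $1,355.20. Owner pays $1,355.20; OOP now $2,707.20. Plan pays $6,776 − $1,355.20 = $5,420.80.
#3 ($2,942): deductible met; 20% of $2,942 = $588.40. Owner owes $588.40 (running OOP $3,295.60). Insurer: $2,942 − $588.40 = $2,353.60.
#4 ($1,819): 20% coinsurance on $1,819 = $363.80. Owner pays $363.80; OOP now $3,659.40. Plan pays $1,819 − $363.80 = $1,455.20.

$1,455.20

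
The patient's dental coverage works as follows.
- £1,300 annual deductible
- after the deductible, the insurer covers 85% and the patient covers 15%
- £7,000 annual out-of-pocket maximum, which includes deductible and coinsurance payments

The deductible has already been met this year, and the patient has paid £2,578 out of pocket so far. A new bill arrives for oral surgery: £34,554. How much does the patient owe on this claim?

With the deductible met, the entire £34,554 is subject to coinsurance.
Coinsurance: £34,554 × 15% = £5,183.10.
Adding £5,183.10 to the £2,578 already spent would give £7,761.10, which exceeds the £7,000 cap; the patient pays just £7,000 − £2,578 = £4,422.

£4,422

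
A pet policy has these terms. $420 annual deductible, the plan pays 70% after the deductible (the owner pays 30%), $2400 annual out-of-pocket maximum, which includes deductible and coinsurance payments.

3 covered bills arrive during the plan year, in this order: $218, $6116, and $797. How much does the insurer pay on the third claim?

$591.20

Claim 1 ($218): entire amount goes to the deductible. Cost to owner: $218. OOP to date $218. Plan pays $218 − $218 = $0.
Claim 2 ($6116): $202 to deductible, leaving $5914; 30% of $5914 = $1774.20. Owner pays $1976.20; OOP now $2194.20. Insurer: $6116 − $1976.20 = $4139.80.
Claim 3 ($797): deductible already satisfied, so owner's share is 30% × $797 = $239.10. OOP would hit $2433.30 > $2400, so the cap limits the owner to $2400 − $2194.20 = $205.80. Plan pays $797 − $205.80 = $591.20.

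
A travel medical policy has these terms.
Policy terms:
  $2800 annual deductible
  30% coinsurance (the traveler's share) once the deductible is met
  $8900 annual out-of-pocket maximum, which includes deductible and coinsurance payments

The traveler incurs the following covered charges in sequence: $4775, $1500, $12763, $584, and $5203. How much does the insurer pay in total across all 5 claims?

Claim 1 — $4775: deductible takes $2800, $1975 remains; coinsurance $1975 × 30% = $592.50. Cost to traveler: $3392.50. OOP to date $3392.50. Plan pays $4775 − $3392.50 = $1382.50.
Claim 2 — $1500: deductible met; 30% of $1500 = $450. Cost to traveler: $450. OOP to date $3842.50. Plan pays $1500 − $450 = $1050.
Claim 3 — $12763: deductible already satisfied, so traveler's share is 30% × $12763 = $3828.90. Traveler owes $3828.90 (running OOP $7671.40). Insurer: $12763 − $3828.90 = $8934.10.
Claim 4 — $584: deductible already satisfied, so traveler's share is 30% × $584 = $175.20. Traveler owes $175.20 (running OOP $7846.60). Insurer: $584 − $175.20 = $408.80.
Claim 5 — $5203: 30% coinsurance on $5203 = $1560.90. OOP would hit $9407.50 > $8900, so the cap limits the traveler to $8900 − $7846.60 = $1053.40. Insurer: $5203 − $1053.40 = $4149.60.
Insurer total = bills − traveler's total = $24825 − $8900 = $15925.

$15925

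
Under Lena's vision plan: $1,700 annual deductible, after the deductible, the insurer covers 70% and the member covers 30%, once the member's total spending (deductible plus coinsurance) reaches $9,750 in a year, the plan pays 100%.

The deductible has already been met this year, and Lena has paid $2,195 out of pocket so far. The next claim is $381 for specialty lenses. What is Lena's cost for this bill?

$114.30

With the deductible met, the entire $381 is subject to coinsurance.
Coinsurance: $381 × 30% = $114.30.
Cumulative spending $2,195 + $114.30 = $2,309.30 stays under the $9,750 maximum.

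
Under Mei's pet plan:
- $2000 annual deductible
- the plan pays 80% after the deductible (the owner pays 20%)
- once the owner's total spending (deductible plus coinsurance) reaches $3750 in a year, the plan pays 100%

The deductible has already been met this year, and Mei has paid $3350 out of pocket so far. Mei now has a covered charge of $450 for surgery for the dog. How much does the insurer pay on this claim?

$360

The deductible is already satisfied, so the full bill goes to coinsurance.
Coinsurance: $450 × 20% = $90.
Total out-of-pocket so far would be $3350 + $90 = $3440, below the $3750 cap — no reduction.
The insurer covers the remainder: $450 − $90 = $360.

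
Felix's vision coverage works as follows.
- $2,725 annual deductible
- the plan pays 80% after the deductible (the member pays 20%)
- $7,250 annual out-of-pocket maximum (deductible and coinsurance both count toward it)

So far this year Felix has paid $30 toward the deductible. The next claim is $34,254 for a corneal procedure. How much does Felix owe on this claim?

Remaining deductible: $2,725 − $30 = $2,695.
The remaining $31,559 (= $34,254 − $2,695) moves to coinsurance.
Member's 20% share of $31,559 is $6,311.80.
So the member owes $2,695 + $6,311.80 = $9,006.80 before any cap.
Year-to-date out-of-pocket would reach $30 + $9,006.80 = $9,036.80, above the $7,250 maximum, so the member pays only $7,250 − $30 = $7,220.

$7,220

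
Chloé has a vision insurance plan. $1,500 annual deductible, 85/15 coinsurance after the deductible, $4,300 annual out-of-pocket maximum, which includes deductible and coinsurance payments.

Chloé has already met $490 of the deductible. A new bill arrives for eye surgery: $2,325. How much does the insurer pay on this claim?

Deductible still to meet: $1,500 − $490 = $1,010.
After the $1,010 deductible portion, $2,325 − $1,010 = $1,315 is subject to coinsurance.
15% of $1,315 = $197.25 falls to the member.
Member responsibility before any cap: $1,010 + $197.25 = $1,207.25.
Total out-of-pocket so far would be $490 + $1,207.25 = $1,697.25, below the $4,300 cap — no reduction.
The plan picks up $2,325 − $1,207.25 = $1,117.75.

$1,117.75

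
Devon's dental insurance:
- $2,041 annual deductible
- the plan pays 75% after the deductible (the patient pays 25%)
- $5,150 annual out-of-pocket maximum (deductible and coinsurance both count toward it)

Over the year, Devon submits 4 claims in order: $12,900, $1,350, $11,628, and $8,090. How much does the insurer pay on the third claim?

$11,571.25

#1 ($12,900): deductible takes $2,041, $10,859 remains; 25% of $10,859 = $2,714.75. Patient pays $4,755.75; OOP now $4,755.75. Plan pays $12,900 − $4,755.75 = $8,144.25.
#2 ($1,350): 25% coinsurance on $1,350 = $337.50. Cost to patient: $337.50. OOP to date $5,093.25. Insurer: $1,350 − $337.50 = $1,012.50.
#3 ($11,628): deductible met; 25% of $11,628 = $2,907. Adding that to $5,093.25 gives $8,000.25, past the $5,150 cap; patient pays only $5,150 − $5,093.25 = $56.75. Insurer: $11,628 − $56.75 = $11,571.25.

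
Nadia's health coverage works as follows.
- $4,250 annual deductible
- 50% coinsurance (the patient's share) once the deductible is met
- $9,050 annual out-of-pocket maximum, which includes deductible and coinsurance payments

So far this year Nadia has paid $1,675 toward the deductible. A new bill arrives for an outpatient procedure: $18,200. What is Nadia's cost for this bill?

$7,375

Remaining deductible: $4,250 − $1,675 = $2,575.
The remaining $15,625 (= $18,200 − $2,575) moves to coinsurance.
Patient's 50% share of $15,625 is $7,812.50.
Patient responsibility before any cap: $2,575 + $7,812.50 = $10,387.50.
Adding $10,387.50 to the $1,675 already spent would give $12,062.50, which exceeds the $9,050 cap; the patient pays just $9,050 − $1,675 = $7,375.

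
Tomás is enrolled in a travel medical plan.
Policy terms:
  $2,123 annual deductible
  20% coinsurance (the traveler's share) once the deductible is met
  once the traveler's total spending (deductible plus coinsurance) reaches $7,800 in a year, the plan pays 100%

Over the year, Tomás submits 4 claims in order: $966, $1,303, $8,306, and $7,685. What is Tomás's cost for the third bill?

$1,661.20

Claim 1 — $966: fully absorbed by the deductible. Cost to traveler: $966. OOP to date $966.
Claim 2 — $1,303: deductible takes $1,157, $146 remains; coinsurance $146 × 20% = $29.20. Traveler pays $1,186.20; OOP now $2,152.20.
Claim 3 — $8,306: 20% coinsurance on $8,306 = $1,661.20. Traveler owes $1,661.20 (running OOP $3,813.40).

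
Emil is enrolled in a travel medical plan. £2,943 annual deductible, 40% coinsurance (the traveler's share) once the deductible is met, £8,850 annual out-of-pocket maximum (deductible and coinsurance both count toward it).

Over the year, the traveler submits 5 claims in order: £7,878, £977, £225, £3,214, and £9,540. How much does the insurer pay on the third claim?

£135

Bill 1, £7,878: £2,943 to deductible, leaving £4,935; 40% of £4,935 = £1,974. Traveler owes £4,917 (running OOP £4,917). Insurer: £7,878 − £4,917 = £2,961.
Bill 2, £977: deductible met; 40% of £977 = £390.80. Cost to traveler: £390.80. OOP to date £5,307.80. Plan pays £977 − £390.80 = £586.20.
Bill 3, £225: deductible met; 40% of £225 = £90. Traveler owes £90 (running OOP £5,397.80). Insurer: £225 − £90 = £135.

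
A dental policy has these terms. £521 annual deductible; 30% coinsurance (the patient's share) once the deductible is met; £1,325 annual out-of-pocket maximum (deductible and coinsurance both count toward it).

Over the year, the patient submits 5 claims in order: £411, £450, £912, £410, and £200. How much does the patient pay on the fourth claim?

£123

Claim 1 (£411): entire amount goes to the deductible. Cost to patient: £411. OOP to date £411.
Claim 2 (£450): deductible takes £110, £340 remains; patient's 30% is £102. Cost to patient: £212. OOP to date £623.
Claim 3 (£912): deductible already satisfied, so patient's share is 30% × £912 = £273.60. Patient pays £273.60; OOP now £896.60.
Claim 4 (£410): deductible met; 30% of £410 = £123. Patient pays £123; OOP now £1,019.60.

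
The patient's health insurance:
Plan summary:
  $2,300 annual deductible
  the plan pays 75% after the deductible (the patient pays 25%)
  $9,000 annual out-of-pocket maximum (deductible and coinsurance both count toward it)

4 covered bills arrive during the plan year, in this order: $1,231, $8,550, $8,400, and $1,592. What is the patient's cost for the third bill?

#1 ($1,231): all of it applies to the deductible. Cost to patient: $1,231. OOP to date $1,231.
#2 ($8,550): $1,069 finishes the deductible; $7,481 goes to coinsurance; 25% of $7,481 = $1,870.25. Patient pays $2,939.25; OOP now $4,170.25.
#3 ($8,400): deductible already satisfied, so patient's share is 25% × $8,400 = $2,100. Patient owes $2,100 (running OOP $6,270.25).

$2,100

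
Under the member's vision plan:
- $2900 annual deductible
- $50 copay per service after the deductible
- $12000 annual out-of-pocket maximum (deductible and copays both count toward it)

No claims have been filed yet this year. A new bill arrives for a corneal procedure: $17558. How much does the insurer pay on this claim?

$14608

The full $2900 deductible is still open; $2900 of this bill applies to it.
The remaining $14658 (= $17558 − $2900) moves to the copay.
Copay on this service: $50.
So the member owes $2900 + $50 = $2950 before any cap.
Total out-of-pocket so far would be $0 + $2950 = $2950, below the $12000 cap — no reduction.
The plan picks up $17558 − $2950 = $14608.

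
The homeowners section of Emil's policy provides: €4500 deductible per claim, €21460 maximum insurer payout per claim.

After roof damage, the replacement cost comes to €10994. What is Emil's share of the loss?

€4500

After the deductible, €10994 − €4500 = €6494 remains.
That's under the €21460 cap, so the insurer reimburses the full €6494.
Out of pocket: €10994 − €6494 = €4500.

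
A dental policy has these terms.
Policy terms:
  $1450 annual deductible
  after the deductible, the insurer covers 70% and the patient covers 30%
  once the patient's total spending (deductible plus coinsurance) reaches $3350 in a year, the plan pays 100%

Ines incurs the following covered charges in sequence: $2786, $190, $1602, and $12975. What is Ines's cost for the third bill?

$480.60

Bill 1, $2786: $1450 to deductible, leaving $1336; coinsurance $1336 × 30% = $400.80. Cost to patient: $1850.80. OOP to date $1850.80.
Bill 2, $190: deductible already satisfied, so patient's share is 30% × $190 = $57. Cost to patient: $57. OOP to date $1907.80.
Bill 3, $1602: deductible already satisfied, so patient's share is 30% × $1602 = $480.60. Cost to patient: $480.60. OOP to date $2388.40.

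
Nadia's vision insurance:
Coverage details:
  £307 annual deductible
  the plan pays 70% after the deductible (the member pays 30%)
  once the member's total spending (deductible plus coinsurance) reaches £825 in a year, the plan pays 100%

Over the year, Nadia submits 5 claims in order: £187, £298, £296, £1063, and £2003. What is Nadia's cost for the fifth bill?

£56.90

#1 (£187): fully absorbed by the deductible. Cost to member: £187. OOP to date £187.
#2 (£298): £120 finishes the deductible; £178 goes to coinsurance; member's 30% is £53.40. Member pays £173.40; OOP now £360.40.
#3 (£296): 30% coinsurance on £296 = £88.80. Member pays £88.80; OOP now £449.20.
#4 (£1063): 30% coinsurance on £1063 = £318.90. Member pays £318.90; OOP now £768.10.
#5 (£2003): 30% coinsurance on £2003 = £600.90. That would push OOP to £1369, over the £825 cap, so member pays £825 − £768.10 = £56.90.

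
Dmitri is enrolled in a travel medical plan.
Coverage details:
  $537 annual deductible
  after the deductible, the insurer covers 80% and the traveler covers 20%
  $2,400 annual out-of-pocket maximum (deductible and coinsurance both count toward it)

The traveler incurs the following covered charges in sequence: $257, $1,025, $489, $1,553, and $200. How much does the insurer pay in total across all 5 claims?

#1 ($257): fully absorbed by the deductible. Cost to traveler: $257. OOP to date $257. Plan pays $257 − $257 = $0.
#2 ($1,025): deductible takes $280, $745 remains; 20% of $745 = $149. Traveler pays $429; OOP now $686. Plan pays $1,025 − $429 = $596.
#3 ($489): 20% coinsurance on $489 = $97.80. Cost to traveler: $97.80. OOP to date $783.80. Plan pays $489 − $97.80 = $391.20.
#4 ($1,553): deductible met; 20% of $1,553 = $310.60. Cost to traveler: $310.60. OOP to date $1,094.40. Plan pays $1,553 − $310.60 = $1,242.40.
#5 ($200): deductible met; 20% of $200 = $40. Cost to traveler: $40. OOP to date $1,134.40. Plan pays $200 − $40 = $160.
Insurer total = bills − traveler's total = $3,524 − $1,134.40 = $2,389.60.

$2,389.60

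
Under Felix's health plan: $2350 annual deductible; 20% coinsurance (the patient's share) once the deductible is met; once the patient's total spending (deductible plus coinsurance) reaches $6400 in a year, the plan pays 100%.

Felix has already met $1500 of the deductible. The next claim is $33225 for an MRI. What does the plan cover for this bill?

$28325

Deductible still to meet: $2350 − $1500 = $850.
That leaves $33225 − $850 = $32375 for coinsurance.
Coinsurance: $32375 × 20% = $6475.
Patient responsibility before any cap: $850 + $6475 = $7325.
Year-to-date out-of-pocket would reach $1500 + $7325 = $8825, above the $6400 maximum, so the patient pays only $6400 − $1500 = $4900.
Insurer pays the balance: $33225 − $4900 = $28325.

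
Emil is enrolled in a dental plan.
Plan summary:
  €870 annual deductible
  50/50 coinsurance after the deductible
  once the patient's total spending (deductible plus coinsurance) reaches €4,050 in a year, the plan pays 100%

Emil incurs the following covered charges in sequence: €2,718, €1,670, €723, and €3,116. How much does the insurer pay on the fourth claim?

#1 (€2,718): €870 finishes the deductible; €1,848 goes to coinsurance; patient's 50% is €924. Cost to patient: €1,794. OOP to date €1,794. Insurer: €2,718 − €1,794 = €924.
#2 (€1,670): deductible met; 50% of €1,670 = €835. Cost to patient: €835. OOP to date €2,629. Plan pays €1,670 − €835 = €835.
#3 (€723): 50% coinsurance on €723 = €361.50. Cost to patient: €361.50. OOP to date €2,990.50. Insurer: €723 − €361.50 = €361.50.
#4 (€3,116): deductible met; 50% of €3,116 = €1,558. OOP would hit €4,548.50 > €4,050, so the cap limits the patient to €4,050 − €2,990.50 = €1,059.50. Plan pays €3,116 − €1,059.50 = €2,056.50.

€2,056.50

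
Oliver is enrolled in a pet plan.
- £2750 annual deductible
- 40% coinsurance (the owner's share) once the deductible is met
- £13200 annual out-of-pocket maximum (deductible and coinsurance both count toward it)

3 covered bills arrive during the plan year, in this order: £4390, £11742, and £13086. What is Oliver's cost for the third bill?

Claim 1 — £4390: deductible takes £2750, £1640 remains; coinsurance £1640 × 40% = £656. Owner owes £3406 (running OOP £3406).
Claim 2 — £11742: deductible already satisfied, so owner's share is 40% × £11742 = £4696.80. Cost to owner: £4696.80. OOP to date £8102.80.
Claim 3 — £13086: deductible already satisfied, so owner's share is 40% × £13086 = £5234.40. OOP would hit £13337.20 > £13200, so the cap limits the owner to £13200 − £8102.80 = £5097.20.

£5097.20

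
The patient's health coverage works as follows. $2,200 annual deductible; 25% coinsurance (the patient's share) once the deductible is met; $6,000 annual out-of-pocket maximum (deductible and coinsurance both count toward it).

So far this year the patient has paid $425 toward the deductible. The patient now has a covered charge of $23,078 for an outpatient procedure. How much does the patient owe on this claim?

$5,575

Remaining deductible: $2,200 − $425 = $1,775.
After the $1,775 deductible portion, $23,078 − $1,775 = $21,303 is subject to coinsurance.
25% of $21,303 = $5,325.75 falls to the patient.
Patient responsibility before any cap: $1,775 + $5,325.75 = $7,100.75.
Year-to-date out-of-pocket would reach $425 + $7,100.75 = $7,525.75, above the $6,000 maximum, so the patient pays only $6,000 − $425 = $5,575.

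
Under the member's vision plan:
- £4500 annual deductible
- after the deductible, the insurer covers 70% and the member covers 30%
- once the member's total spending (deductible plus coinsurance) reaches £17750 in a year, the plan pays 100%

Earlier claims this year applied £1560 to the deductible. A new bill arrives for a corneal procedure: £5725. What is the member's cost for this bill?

£3775.50

£1560 of the £4500 deductible is already met, leaving £2940.
That leaves £5725 − £2940 = £2785 for coinsurance.
30% of £2785 = £835.50 falls to the member.
So the member owes £2940 + £835.50 = £3775.50 before any cap.
Cumulative spending £1560 + £3775.50 = £5335.50 stays under the £17750 maximum.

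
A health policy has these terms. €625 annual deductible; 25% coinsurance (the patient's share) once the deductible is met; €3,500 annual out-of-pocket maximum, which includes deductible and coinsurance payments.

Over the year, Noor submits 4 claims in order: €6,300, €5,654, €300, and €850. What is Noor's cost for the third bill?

€42.75

Claim 1 (€6,300): deductible takes €625, €5,675 remains; 25% of €5,675 = €1,418.75. Patient owes €2,043.75 (running OOP €2,043.75).
Claim 2 (€5,654): 25% coinsurance on €5,654 = €1,413.50. Patient pays €1,413.50; OOP now €3,457.25.
Claim 3 (€300): deductible met; 25% of €300 = €75. Adding that to €3,457.25 gives €3,532.25, past the €3,500 cap; patient pays only €3,500 − €3,457.25 = €42.75.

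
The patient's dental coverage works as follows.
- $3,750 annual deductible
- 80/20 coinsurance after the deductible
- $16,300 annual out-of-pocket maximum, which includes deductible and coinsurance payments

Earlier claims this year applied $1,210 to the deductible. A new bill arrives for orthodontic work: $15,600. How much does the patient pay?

$5,152

Deductible still to meet: $3,750 − $1,210 = $2,540.
That leaves $15,600 − $2,540 = $13,060 for coinsurance.
Coinsurance: $13,060 × 20% = $2,612.
That puts the patient's cost at $2,540 + $2,612 = $5,152 before any cap.
Cumulative spending $1,210 + $5,152 = $6,362 stays under the $16,300 maximum.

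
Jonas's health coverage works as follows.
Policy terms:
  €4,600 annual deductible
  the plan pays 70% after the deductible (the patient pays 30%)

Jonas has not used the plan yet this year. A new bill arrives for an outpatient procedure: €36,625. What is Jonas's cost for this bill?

Deductible not yet touched, so the first €4,600 of the bill goes to the deductible.
The remaining €32,025 (= €36,625 − €4,600) moves to coinsurance.
Patient's 30% share of €32,025 is €9,607.50.
So the patient owes €4,600 + €9,607.50 = €14,207.50.

€14,207.50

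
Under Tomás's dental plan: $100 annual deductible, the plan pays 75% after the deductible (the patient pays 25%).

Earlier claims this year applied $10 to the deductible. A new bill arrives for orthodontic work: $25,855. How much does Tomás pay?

$6,531.25

Remaining deductible: $100 − $10 = $90.
That leaves $25,855 − $90 = $25,765 for coinsurance.
25% of $25,765 = $6,441.25 falls to the patient.
That puts the patient's cost at $90 + $6,441.25 = $6,531.25.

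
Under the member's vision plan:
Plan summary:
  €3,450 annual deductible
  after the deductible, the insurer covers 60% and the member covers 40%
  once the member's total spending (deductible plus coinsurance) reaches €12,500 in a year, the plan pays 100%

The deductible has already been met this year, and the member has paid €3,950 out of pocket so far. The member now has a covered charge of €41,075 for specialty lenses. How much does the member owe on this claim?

The deductible is already satisfied, so the full bill goes to coinsurance.
Member's 40% share of €41,075 is €16,430.
That would bring total out-of-pocket to €20,380, past the €12,500 cap. The member is capped at €12,500 − €3,950 = €8,550 on this claim.

€8,550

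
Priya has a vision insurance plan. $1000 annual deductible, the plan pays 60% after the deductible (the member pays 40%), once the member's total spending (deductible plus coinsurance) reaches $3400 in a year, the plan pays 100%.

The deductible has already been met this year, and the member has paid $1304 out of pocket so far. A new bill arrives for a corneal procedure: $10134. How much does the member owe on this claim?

$2096

The deductible is already satisfied, so the full bill goes to coinsurance.
40% of $10134 = $4053.60 falls to the member.
Adding $4053.60 to the $1304 already spent would give $5357.60, which exceeds the $3400 cap; the member pays just $3400 − $1304 = $2096.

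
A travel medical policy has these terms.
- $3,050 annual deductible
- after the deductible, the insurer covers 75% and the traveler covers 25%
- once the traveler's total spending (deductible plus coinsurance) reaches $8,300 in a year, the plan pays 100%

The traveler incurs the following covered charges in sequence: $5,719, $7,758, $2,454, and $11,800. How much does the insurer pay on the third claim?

$1,840.50

Bill 1, $5,719: $3,050 finishes the deductible; $2,669 goes to coinsurance; traveler's 25% is $667.25. Cost to traveler: $3,717.25. OOP to date $3,717.25. Insurer: $5,719 − $3,717.25 = $2,001.75.
Bill 2, $7,758: 25% coinsurance on $7,758 = $1,939.50. Traveler pays $1,939.50; OOP now $5,656.75. Plan pays $7,758 − $1,939.50 = $5,818.50.
Bill 3, $2,454: deductible met; 25% of $2,454 = $613.50. Cost to traveler: $613.50. OOP to date $6,270.25. Insurer: $2,454 − $613.50 = $1,840.50.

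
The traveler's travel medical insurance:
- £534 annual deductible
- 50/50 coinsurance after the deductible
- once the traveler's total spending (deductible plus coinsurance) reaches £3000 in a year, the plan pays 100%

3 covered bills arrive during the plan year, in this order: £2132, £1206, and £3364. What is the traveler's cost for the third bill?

£1064

Bill 1, £2132: £534 finishes the deductible; £1598 goes to coinsurance; 50% of £1598 = £799. Cost to traveler: £1333. OOP to date £1333.
Bill 2, £1206: deductible met; 50% of £1206 = £603. Traveler pays £603; OOP now £1936.
Bill 3, £3364: deductible already satisfied, so traveler's share is 50% × £3364 = £1682. That would push OOP to £3618, over the £3000 cap, so traveler pays £3000 − £1936 = £1064.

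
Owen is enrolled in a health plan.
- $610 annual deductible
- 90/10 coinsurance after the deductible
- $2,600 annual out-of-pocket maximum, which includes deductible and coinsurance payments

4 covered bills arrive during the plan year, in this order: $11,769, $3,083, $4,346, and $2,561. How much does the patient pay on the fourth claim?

Claim 1 ($11,769): $610 finishes the deductible; $11,159 goes to coinsurance; coinsurance $11,159 × 10% = $1,115.90. Patient pays $1,725.90; OOP now $1,725.90.
Claim 2 ($3,083): deductible met; 10% of $3,083 = $308.30. Cost to patient: $308.30. OOP to date $2,034.20.
Claim 3 ($4,346): deductible already satisfied, so patient's share is 10% × $4,346 = $434.60. Patient owes $434.60 (running OOP $2,468.80).
Claim 4 ($2,561): deductible met; 10% of $2,561 = $256.10. Adding that to $2,468.80 gives $2,724.90, past the $2,600 cap; patient pays only $2,600 − $2,468.80 = $131.20.

$131.20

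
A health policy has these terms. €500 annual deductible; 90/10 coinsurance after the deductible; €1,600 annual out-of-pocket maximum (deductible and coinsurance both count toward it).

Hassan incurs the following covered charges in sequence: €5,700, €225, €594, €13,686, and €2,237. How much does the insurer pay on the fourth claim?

€13,187.90

#1 (€5,700): €500 to deductible, leaving €5,200; coinsurance €5,200 × 10% = €520. Cost to patient: €1,020. OOP to date €1,020. Insurer: €5,700 − €1,020 = €4,680.
#2 (€225): 10% coinsurance on €225 = €22.50. Patient owes €22.50 (running OOP €1,042.50). Insurer: €225 − €22.50 = €202.50.
#3 (€594): deductible met; 10% of €594 = €59.40. Patient pays €59.40; OOP now €1,101.90. Insurer: €594 − €59.40 = €534.60.
#4 (€13,686): deductible met; 10% of €13,686 = €1,368.60. Adding that to €1,101.90 gives €2,470.50, past the €1,600 cap; patient pays only €1,600 − €1,101.90 = €498.10. Insurer: €13,686 − €498.10 = €13,187.90.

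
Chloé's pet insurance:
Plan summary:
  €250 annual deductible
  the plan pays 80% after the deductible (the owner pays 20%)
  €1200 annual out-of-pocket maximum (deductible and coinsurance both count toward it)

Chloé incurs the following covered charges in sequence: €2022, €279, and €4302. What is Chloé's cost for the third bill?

#1 (€2022): €250 finishes the deductible; €1772 goes to coinsurance; coinsurance €1772 × 20% = €354.40. Owner owes €604.40 (running OOP €604.40).
#2 (€279): deductible met; 20% of €279 = €55.80. Cost to owner: €55.80. OOP to date €660.20.
#3 (€4302): deductible already satisfied, so owner's share is 20% × €4302 = €860.40. That would push OOP to €1520.60, over the €1200 cap, so owner pays €1200 − €660.20 = €539.80.

€539.80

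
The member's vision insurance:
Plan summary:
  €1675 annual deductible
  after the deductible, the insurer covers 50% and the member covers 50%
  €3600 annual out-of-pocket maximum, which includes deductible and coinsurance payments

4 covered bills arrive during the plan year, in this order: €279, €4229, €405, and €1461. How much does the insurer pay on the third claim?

Claim 1 — €279: all of it applies to the deductible. Member pays €279; OOP now €279. Insurer: €279 − €279 = €0.
Claim 2 — €4229: €1396 to deductible, leaving €2833; 50% of €2833 = €1416.50. Member pays €2812.50; OOP now €3091.50. Insurer: €4229 − €2812.50 = €1416.50.
Claim 3 — €405: deductible met; 50% of €405 = €202.50. Member owes €202.50 (running OOP €3294). Plan pays €405 − €202.50 = €202.50.

€202.50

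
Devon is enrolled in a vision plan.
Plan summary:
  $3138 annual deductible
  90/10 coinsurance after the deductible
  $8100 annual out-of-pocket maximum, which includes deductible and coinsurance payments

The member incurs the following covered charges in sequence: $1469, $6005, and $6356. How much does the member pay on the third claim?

Claim 1 ($1469): fully absorbed by the deductible. Member owes $1469 (running OOP $1469).
Claim 2 ($6005): $1669 to deductible, leaving $4336; member's 10% is $433.60. Member owes $2102.60 (running OOP $3571.60).
Claim 3 ($6356): 10% coinsurance on $6356 = $635.60. Member owes $635.60 (running OOP $4207.20).

$635.60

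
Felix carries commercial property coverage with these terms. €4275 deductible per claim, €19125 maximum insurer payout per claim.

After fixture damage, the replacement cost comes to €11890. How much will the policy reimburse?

€7615

Less the €4275 deductible: €11890 − €4275 = €7615.
€7615 is within the €19125 limit, so the insurer pays €7615.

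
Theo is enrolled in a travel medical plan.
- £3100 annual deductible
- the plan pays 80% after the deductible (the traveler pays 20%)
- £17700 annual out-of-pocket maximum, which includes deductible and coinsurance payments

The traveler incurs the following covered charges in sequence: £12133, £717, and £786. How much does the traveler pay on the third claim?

#1 (£12133): deductible takes £3100, £9033 remains; coinsurance £9033 × 20% = £1806.60. Traveler pays £4906.60; OOP now £4906.60.
#2 (£717): deductible met; 20% of £717 = £143.40. Traveler owes £143.40 (running OOP £5050).
#3 (£786): deductible met; 20% of £786 = £157.20. Traveler owes £157.20 (running OOP £5207.20).

£157.20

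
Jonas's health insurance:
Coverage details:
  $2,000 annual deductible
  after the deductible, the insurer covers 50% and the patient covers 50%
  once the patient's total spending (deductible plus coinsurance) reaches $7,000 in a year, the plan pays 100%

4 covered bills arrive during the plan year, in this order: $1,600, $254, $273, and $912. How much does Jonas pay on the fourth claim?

Claim 1 — $1,600: all of it applies to the deductible. Patient pays $1,600; OOP now $1,600.
Claim 2 — $254: all of it applies to the deductible. Patient owes $254 (running OOP $1,854).
Claim 3 — $273: deductible takes $146, $127 remains; 50% of $127 = $63.50. Patient pays $209.50; OOP now $2,063.50.
Claim 4 — $912: deductible met; 50% of $912 = $456. Patient owes $456 (running OOP $2,519.50).

$456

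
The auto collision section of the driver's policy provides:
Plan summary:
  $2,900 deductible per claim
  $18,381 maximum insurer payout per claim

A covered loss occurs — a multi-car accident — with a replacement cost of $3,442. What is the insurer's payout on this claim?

$542

Less the $2,900 deductible: $3,442 − $2,900 = $542.
$542 is within the $18,381 limit, so the insurer pays $542.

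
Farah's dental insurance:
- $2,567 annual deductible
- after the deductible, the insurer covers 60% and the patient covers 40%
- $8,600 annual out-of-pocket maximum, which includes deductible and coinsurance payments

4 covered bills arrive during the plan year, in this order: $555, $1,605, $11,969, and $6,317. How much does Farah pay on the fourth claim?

Bill 1, $555: entire amount goes to the deductible. Patient pays $555; OOP now $555.
Bill 2, $1,605: all of it applies to the deductible. Patient owes $1,605 (running OOP $2,160).
Bill 3, $11,969: deductible takes $407, $11,562 remains; 40% of $11,562 = $4,624.80. Patient owes $5,031.80 (running OOP $7,191.80).
Bill 4, $6,317: deductible already satisfied, so patient's share is 40% × $6,317 = $2,526.80. OOP would hit $9,718.60 > $8,600, so the cap limits the patient to $8,600 − $7,191.80 = $1,408.20.

$1,408.20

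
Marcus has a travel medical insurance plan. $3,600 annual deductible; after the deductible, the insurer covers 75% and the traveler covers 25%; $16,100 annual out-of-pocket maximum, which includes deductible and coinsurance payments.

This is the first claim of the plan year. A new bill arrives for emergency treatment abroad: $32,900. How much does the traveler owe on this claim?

Deductible not yet touched, so the first $3,600 of the bill goes to the deductible.
After the $3,600 deductible portion, $32,900 − $3,600 = $29,300 is subject to coinsurance.
Coinsurance: $29,300 × 25% = $7,325.
Traveler responsibility before any cap: $3,600 + $7,325 = $10,925.
Total out-of-pocket so far would be $0 + $10,925 = $10,925, below the $16,100 cap — no reduction.

$10,925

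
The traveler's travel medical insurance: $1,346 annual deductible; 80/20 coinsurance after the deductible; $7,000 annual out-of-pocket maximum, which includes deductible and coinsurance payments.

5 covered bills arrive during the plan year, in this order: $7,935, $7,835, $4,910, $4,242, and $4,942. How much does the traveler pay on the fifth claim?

$938.80

Claim 1 ($7,935): $1,346 finishes the deductible; $6,589 goes to coinsurance; coinsurance $6,589 × 20% = $1,317.80. Cost to traveler: $2,663.80. OOP to date $2,663.80.
Claim 2 ($7,835): deductible already satisfied, so traveler's share is 20% × $7,835 = $1,567. Cost to traveler: $1,567. OOP to date $4,230.80.
Claim 3 ($4,910): deductible already satisfied, so traveler's share is 20% × $4,910 = $982. Cost to traveler: $982. OOP to date $5,212.80.
Claim 4 ($4,242): deductible already satisfied, so traveler's share is 20% × $4,242 = $848.40. Traveler owes $848.40 (running OOP $6,061.20).
Claim 5 ($4,942): deductible already satisfied, so traveler's share is 20% × $4,942 = $988.40. Adding that to $6,061.20 gives $7,049.60, past the $7,000 cap; traveler pays only $7,000 − $6,061.20 = $938.80.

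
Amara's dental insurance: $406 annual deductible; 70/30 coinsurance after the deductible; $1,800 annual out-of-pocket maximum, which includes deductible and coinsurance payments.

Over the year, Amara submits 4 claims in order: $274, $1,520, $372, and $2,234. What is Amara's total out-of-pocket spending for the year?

$1,604.20

Claim 1 — $274: all of it applies to the deductible. Cost to patient: $274. OOP to date $274.
Claim 2 — $1,520: $132 to deductible, leaving $1,388; 30% of $1,388 = $416.40. Patient owes $548.40 (running OOP $822.40).
Claim 3 — $372: deductible already satisfied, so patient's share is 30% × $372 = $111.60. Cost to patient: $111.60. OOP to date $934.
Claim 4 — $2,234: deductible already satisfied, so patient's share is 30% × $2,234 = $670.20. Cost to patient: $670.20. OOP to date $1,604.20.
Summing the patient's payments: $274 + $548.40 + $111.60 + $670.20 = $1,604.20.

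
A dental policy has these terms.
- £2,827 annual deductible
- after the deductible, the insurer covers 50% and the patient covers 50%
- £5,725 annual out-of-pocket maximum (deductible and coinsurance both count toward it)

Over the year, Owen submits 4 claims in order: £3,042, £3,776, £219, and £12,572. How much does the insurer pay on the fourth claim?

Claim 1 — £3,042: deductible takes £2,827, £215 remains; 50% of £215 = £107.50. Patient pays £2,934.50; OOP now £2,934.50. Insurer: £3,042 − £2,934.50 = £107.50.
Claim 2 — £3,776: deductible already satisfied, so patient's share is 50% × £3,776 = £1,888. Cost to patient: £1,888. OOP to date £4,822.50. Insurer: £3,776 − £1,888 = £1,888.
Claim 3 — £219: 50% coinsurance on £219 = £109.50. Cost to patient: £109.50. OOP to date £4,932. Insurer: £219 − £109.50 = £109.50.
Claim 4 — £12,572: deductible already satisfied, so patient's share is 50% × £12,572 = £6,286. Adding that to £4,932 gives £11,218, past the £5,725 cap; patient pays only £5,725 − £4,932 = £793. Insurer: £12,572 − £793 = £11,779.

£11,779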